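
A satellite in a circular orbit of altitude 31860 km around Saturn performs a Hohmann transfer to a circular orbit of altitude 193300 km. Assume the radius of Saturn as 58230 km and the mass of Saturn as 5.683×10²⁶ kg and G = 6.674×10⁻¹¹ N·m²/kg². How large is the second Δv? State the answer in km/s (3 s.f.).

μ = GM = 6.674×10⁻¹¹ × 5.683×10²⁶ = 3.793×10¹⁶ m³/s².
r₁ = 58230 + 31860 = 90090 km = 9.0090×10⁷ m.
r₂ = 58230 + 193300 = 251530 km = 2.5153×10⁸ m.
Transfer ellipse a_t = (r₁ + r₂)/2 = 1.708×10⁸ m.
At r₁: circular v_c1 = √(μ/r₁) = 20520 m/s; transfer-perikrone v_p = √[μ(2/r₁ − 1/a_t)] = 24900 m/s.
At r₂: circular v_c2 = √(μ/r₂) = 12280 m/s; transfer-apokrone v_a = √[μ(2/r₂ − 1/a_t)] = 8918 m/s.
Δv₂ = v_c2 − v_a = 3362 m/s.
= 3.362 km/s.

Δv ≈ 3.36 km/s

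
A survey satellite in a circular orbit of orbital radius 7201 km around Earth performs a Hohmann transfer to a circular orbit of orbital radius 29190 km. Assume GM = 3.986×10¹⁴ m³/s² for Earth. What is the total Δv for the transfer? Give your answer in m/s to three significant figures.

Δv_total ≈ 3350 m/s

r₁ = 7201 km = 7.201×10⁶ m.
r₂ = 29190 km = 2.919×10⁷ m.
Transfer ellipse a_t = (r₁ + r₂)/2 = 1.820×10⁷ m.
At r₁: circular v_c1 = √(μ/r₁) = 7440 m/s; transfer-perigee v_p = √[μ(2/r₁ − 1/a_t)] = 9423 m/s.
Δv₁ = v_p − v_c1 = 1983 m/s.
At r₂: circular v_c2 = √(μ/r₂) = 3695 m/s; transfer-apogee v_a = √[μ(2/r₂ − 1/a_t)] = 2325 m/s.
Δv₂ = v_c2 − v_a = 1371 m/s.
Total Δv = Δv₁ + Δv₂ = 3354 m/s.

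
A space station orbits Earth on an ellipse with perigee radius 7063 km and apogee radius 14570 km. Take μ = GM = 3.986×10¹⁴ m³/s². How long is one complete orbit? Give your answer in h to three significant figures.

T ≈ 3.11 h

Semi-major axis a = (r_p + r_a)/2 = (7063.0 + 14570)/2 = 10816 km = 1.082×10⁷ m.
By Kepler's third law T = 2π√(a³/μ) = 2π × 1.782×10³ = 1.120×10⁴ s.
= 3.110 h.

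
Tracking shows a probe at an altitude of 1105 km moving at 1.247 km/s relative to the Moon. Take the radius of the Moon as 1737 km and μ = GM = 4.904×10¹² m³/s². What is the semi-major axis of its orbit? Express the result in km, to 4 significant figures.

r = 1737 + 1105 = 2842.0 km = 2.842×10⁶ m.
Vis-viva rearranged: 1/a = 2/r − v²/μ = 7.037×10⁻⁷ − 3.171×10⁻⁷ = 3.866×10⁻⁷ m⁻¹.
a = 2.586×10⁶ m = 2586.4 km.

a ≈ 2586 km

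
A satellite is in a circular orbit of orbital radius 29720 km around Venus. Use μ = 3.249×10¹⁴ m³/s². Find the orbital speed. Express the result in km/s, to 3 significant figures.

r = 29720 km = 2.972×10⁷ m.
For a circular orbit v = √(μ/r) = √(3.249×10¹⁴ / 2.972×10⁷) = √(1.093×10⁷) = 3306 m/s.
That is 3.306 km/s.

v ≈ 3.31 km/s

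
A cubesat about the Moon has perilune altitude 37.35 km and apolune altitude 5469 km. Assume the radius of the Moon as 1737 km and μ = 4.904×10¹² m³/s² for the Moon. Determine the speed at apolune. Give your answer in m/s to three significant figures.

v ≈ 519 m/s

r_p = 1737 + 37.35 = 1774.3 km = 1.7744×10⁶ m.
r_a = 1737 + 5469 = 7206.0 km = 7.2060×10⁶ m.
Semi-major axis a = (r_p + r_a)/2 = 4490.2 km = 4.490×10⁶ m.
Vis-viva: v² = μ(2/r − 1/a) = 4.904×10¹² × (2.775×10⁻⁷ − 2.227×10⁻⁷) = 2.689×10⁵ m²/s².
v = 518.6 m/s.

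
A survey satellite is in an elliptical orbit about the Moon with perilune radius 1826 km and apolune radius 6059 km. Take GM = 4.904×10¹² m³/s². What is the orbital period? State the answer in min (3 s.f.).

T ≈ 370 min

Semi-major axis a = (r_p + r_a)/2 = (1826.0 + 6059.0)/2 = 3942.5 km = 3.942×10⁶ m.
By Kepler's third law T = 2π√(a³/μ) = 2π × 3.535×10³ = 2.221×10⁴ s.
= 370.2 min.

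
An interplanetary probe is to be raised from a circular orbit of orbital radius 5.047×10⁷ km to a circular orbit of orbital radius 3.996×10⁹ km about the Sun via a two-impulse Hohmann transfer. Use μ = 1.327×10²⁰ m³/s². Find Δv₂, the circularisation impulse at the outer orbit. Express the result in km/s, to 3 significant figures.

Δv ≈ 4.85 km/s

r₁ = 5.047×10⁷ km = 5.047×10¹⁰ m.
r₂ = 3.996×10⁹ km = 3.996×10¹² m.
Transfer ellipse a_t = (r₁ + r₂)/2 = 2.023×10¹² m.
At r₁: circular v_c1 = √(μ/r₁) = 51280 m/s; transfer-perihelion v_p = √[μ(2/r₁ − 1/a_t)] = 72060 m/s.
At r₂: circular v_c2 = √(μ/r₂) = 5763 m/s; transfer-aphelion v_a = √[μ(2/r₂ − 1/a_t)] = 910.2 m/s.
Δv₂ = v_c2 − v_a = 4852 m/s.
= 4.852 km/s.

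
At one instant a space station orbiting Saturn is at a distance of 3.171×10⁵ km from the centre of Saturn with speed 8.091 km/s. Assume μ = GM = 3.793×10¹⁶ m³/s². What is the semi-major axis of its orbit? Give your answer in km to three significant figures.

a ≈ 2.18×10⁵ km

r = 3.171×10⁸ m.
Specific orbital energy ε = v²/2 − μ/r = (8091)²/2 − 3.793×10¹⁶/3.171×10⁸ = -8.688×10⁷ J/kg.
Since ε = −μ/(2a), a = −μ/(2ε) = 2.183×10⁸ m = 2.1828×10⁵ km.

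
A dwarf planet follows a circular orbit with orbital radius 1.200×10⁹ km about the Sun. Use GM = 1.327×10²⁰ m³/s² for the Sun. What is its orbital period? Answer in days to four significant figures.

T ≈ 8299 days

r = 1.200×10⁹ km = 1.200×10¹² m.
Kepler's third law: T = 2π√(r³/μ) = 2π√((1.200×10¹²)³ / 1.327×10²⁰).
r³/μ = 1.302×10¹⁶ s², so T = 2π × 1.141×10⁸ = 7.170×10⁸ s.
Converting: 7.170×10⁸ s ÷ 86400 = 8299 days.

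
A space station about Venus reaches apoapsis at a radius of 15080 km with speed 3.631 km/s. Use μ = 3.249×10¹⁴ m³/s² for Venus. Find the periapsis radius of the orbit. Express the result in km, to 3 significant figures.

periapsis radius ≈ 6650 km

r_a = 1.508×10⁷ m.
Specific energy ε = v²/2 − μ/r = -1.495×10⁷ J/kg, so a = −μ/(2ε) = 1.086×10⁷ m.
The apsides satisfy r_p + r_a = 2a, so the periapsis radius is 2a − r_a = 6.648×10⁶ m = 6648.1 km.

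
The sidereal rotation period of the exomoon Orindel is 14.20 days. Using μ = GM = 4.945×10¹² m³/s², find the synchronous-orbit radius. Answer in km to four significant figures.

T = 14.20 days = 1.227×10⁶ s.
A synchronous orbit has period T, so by Kepler's third law a = (μT²/4π²)^(1/3).
μT²/4π² = 4.945×10¹² × (1.227×10⁶)² / 39.48 = 1.885×10²³ m³.
a = 5.734×10⁷ m = 57342 km.

r_sync ≈ 57340 km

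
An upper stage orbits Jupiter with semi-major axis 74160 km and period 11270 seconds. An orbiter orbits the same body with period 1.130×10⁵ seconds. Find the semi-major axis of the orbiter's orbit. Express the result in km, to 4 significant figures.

Kepler's third law: a³ ∝ T², so a₂ = a₁ (T₂/T₁)^(2/3).
T₂/T₁ = 10.03, (T₂/T₁)^(2/3) = 4.650.
a₂ = 74160 × 4.650 = 3.448×10⁵ km.

a₂ ≈ 3.448×10⁵ km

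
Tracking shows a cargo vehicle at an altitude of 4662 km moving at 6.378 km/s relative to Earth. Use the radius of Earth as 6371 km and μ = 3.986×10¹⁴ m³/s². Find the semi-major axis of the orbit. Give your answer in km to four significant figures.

r = 6371 + 4662 = 11033 km = 1.103×10⁷ m.
Specific orbital energy ε = v²/2 − μ/r = (6378)²/2 − 3.986×10¹⁴/1.103×10⁷ = -1.579×10⁷ J/kg.
Since ε = −μ/(2a), a = −μ/(2ε) = 1.262×10⁷ m = 12623 km.

a ≈ 12620 km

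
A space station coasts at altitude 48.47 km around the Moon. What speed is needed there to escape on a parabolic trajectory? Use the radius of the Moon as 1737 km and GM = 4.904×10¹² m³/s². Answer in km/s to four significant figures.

r = 1737 + 48.47 = 1785.5 km = 1.7855×10⁶ m.
Escape speed v_esc = √(2μ/r) = √(2 × 4.904×10¹² / 1.785×10⁶) = √(5.493×10⁶) = 2344 m/s.
= 2.344 km/s.

v_esc ≈ 2.344 km/s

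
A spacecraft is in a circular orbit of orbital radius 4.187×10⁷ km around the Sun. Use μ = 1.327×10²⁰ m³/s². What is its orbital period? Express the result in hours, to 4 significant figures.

r = 4.187×10⁷ km = 4.187×10¹⁰ m.
Kepler's third law: T = 2π√(r³/μ) = 2π√((4.187×10¹⁰)³ / 1.327×10²⁰).
r³/μ = 5.531×10¹¹ s², so T = 2π × 7.437×10⁵ = 4.673×10⁶ s.
Converting: 4.673×10⁶ s ÷ 3600 = 1298 hours.

T ≈ 1298 hours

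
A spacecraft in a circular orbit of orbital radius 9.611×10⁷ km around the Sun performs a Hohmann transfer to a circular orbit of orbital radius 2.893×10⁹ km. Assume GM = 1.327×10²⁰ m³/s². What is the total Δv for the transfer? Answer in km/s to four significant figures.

Δv_total ≈ 19.59 km/s

r₁ = 9.611×10⁷ km = 9.611×10¹⁰ m.
r₂ = 2.893×10⁹ km = 2.893×10¹² m.
Transfer ellipse a_t = (r₁ + r₂)/2 = 1.495×10¹² m.
At r₁: circular v_c1 = √(μ/r₁) = 37160 m/s; transfer-perihelion v_p = √[μ(2/r₁ − 1/a_t)] = 51700 m/s.
Δv₁ = v_p − v_c1 = 14540 m/s.
At r₂: circular v_c2 = √(μ/r₂) = 6773 m/s; transfer-aphelion v_a = √[μ(2/r₂ − 1/a_t)] = 1717 m/s.
Δv₂ = v_c2 − v_a = 5055 m/s.
Total Δv = Δv₁ + Δv₂ = 19590 m/s = 19.59 km/s.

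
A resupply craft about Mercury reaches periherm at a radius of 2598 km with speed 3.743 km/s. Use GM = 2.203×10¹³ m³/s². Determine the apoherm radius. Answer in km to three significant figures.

r_p = 2.598×10⁶ m.
Specific energy ε = v²/2 − μ/r = -1.475×10⁶ J/kg, so a = −μ/(2ε) = 7.470×10⁶ m.
The apsides satisfy r_p + r_a = 2a, so the apoherm radius is 2a − r_p = 1.234×10⁷ m = 12342 km.

apoherm radius ≈ 12300 km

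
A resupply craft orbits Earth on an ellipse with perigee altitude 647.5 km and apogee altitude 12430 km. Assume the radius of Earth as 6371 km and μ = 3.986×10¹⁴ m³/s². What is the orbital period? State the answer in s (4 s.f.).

r_p = 6371 + 647.5 = 7018.5 km = 7.0185×10⁶ m.
r_a = 6371 + 12430 = 18801 km = 1.8801×10⁷ m.
Semi-major axis a = (r_p + r_a)/2 = (7018.5 + 18801)/2 = 12910 km = 1.291×10⁷ m.
By Kepler's third law T = 2π√(a³/μ) = 2π × 2.323×10³ = 1.460×10⁴ s.

T ≈ 14600 s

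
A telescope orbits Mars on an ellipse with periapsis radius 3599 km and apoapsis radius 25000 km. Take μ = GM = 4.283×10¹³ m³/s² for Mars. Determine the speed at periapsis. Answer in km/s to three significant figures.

v ≈ 4.56 km/s

Semi-major axis a = (r_p + r_a)/2 = 14300 km = 1.430×10⁷ m.
Vis-viva: v² = μ(2/r − 1/a) = 4.283×10¹³ × (5.557×10⁻⁷ − 6.993×10⁻⁸) = 2.081×10⁷ m²/s².
v = 4561 m/s = 4.561 km/s.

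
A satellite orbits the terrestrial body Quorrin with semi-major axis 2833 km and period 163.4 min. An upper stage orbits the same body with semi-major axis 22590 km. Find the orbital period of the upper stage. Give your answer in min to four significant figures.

Kepler's third law: T² ∝ a³, so T₂ = T₁ (a₂/a₁)^(3/2).
a₂/a₁ = 7.974, (a₂/a₁)^(3/2) = 22.52.
T₂ = 163.4 × 22.52 = 3679 min.

T₂ ≈ 3679 min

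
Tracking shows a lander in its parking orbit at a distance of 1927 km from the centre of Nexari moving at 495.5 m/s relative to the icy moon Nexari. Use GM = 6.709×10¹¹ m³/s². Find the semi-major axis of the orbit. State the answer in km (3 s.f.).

r = 1.927×10⁶ m.
Vis-viva rearranged: 1/a = 2/r − v²/μ = 1.038×10⁻⁶ − 3.660×10⁻⁷ = 6.719×10⁻⁷ m⁻¹.
a = 1.488×10⁶ m = 1488.3 km.

a ≈ 1490 km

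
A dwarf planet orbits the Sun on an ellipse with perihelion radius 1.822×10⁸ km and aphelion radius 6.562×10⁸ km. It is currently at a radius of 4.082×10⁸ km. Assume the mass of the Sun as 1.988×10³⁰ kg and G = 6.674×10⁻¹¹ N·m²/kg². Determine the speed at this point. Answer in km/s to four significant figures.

v ≈ 18.26 km/s

μ = GM = 6.674×10⁻¹¹ × 1.988×10³⁰ = 1.327×10²⁰ m³/s².
Semi-major axis a = (r_p + r_a)/2 = 4.1920×10⁸ km = 4.192×10¹¹ m.
Vis-viva: v² = μ(2/r − 1/a) = 1.327×10²⁰ × (4.900×10⁻¹² − 2.385×10⁻¹²) = 3.336×10⁸ m²/s².
v = 18260 m/s = 18.26 km/s.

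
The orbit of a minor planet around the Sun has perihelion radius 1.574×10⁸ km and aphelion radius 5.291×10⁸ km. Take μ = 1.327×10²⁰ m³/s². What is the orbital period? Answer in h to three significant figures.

T ≈ 30500 h

Semi-major axis a = (r_p + r_a)/2 = (1.5740×10⁸ + 5.2910×10⁸)/2 = 3.4325×10⁸ km = 3.432×10¹¹ m.
By Kepler's third law T = 2π√(a³/μ) = 2π × 1.746×10⁷ = 1.097×10⁸ s.
= 30470 h.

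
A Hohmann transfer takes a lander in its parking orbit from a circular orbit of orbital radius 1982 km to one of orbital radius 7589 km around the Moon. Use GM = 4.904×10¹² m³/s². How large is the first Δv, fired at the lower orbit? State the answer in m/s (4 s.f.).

Δv ≈ 407.9 m/s

r₁ = 1982 km = 1.982×10⁶ m.
r₂ = 7589 km = 7.589×10⁶ m.
Transfer ellipse a_t = (r₁ + r₂)/2 = 4.786×10⁶ m.
At r₁: circular v_c1 = √(μ/r₁) = 1573 m/s; transfer-perilune v_p = √[μ(2/r₁ − 1/a_t)] = 1981 m/s.
Δv₁ = v_p − v_c1 = 407.9 m/s.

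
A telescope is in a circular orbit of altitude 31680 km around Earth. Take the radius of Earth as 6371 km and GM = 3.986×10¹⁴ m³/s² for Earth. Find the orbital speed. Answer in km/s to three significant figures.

v ≈ 3.24 km/s

r = 6371 + 31680 = 38051 km = 3.8051×10⁷ m.
For a circular orbit v = √(μ/r) = √(3.986×10¹⁴ / 3.805×10⁷) = √(1.048×10⁷) = 3237 m/s.
That is 3.237 km/s.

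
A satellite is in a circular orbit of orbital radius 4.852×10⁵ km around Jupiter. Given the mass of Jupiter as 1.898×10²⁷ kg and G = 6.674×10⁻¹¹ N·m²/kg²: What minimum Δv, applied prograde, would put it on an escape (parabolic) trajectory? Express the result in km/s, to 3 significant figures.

μ = GM = 6.674×10⁻¹¹ × 1.898×10²⁷ = 1.267×10¹⁷ m³/s².
r = 4.852×10⁵ km = 4.852×10⁸ m.
Circular speed v_c = √(μ/r) = 16160 m/s.
Escape speed v_esc = √(2μ/r) = √2 × v_c = 22850 m/s.
Δv = v_esc − v_c = 6693 m/s = 6.693 km/s.

Δv ≈ 6.69 km/s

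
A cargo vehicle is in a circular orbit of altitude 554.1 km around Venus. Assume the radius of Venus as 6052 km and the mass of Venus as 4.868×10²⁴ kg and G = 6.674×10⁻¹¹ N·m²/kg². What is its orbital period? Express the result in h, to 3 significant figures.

μ = GM = 6.674×10⁻¹¹ × 4.868×10²⁴ = 3.249×10¹⁴ m³/s².
r = 6052 + 554.1 = 6606.1 km = 6.6061×10⁶ m.
Kepler's third law: T = 2π√(r³/μ) = 2π√((6.606×10⁶)³ / 3.249×10¹⁴).
r³/μ = 8.874×10⁵ s², so T = 2π × 9.420×10² = 5.919×10³ s.
Converting: 5.919×10³ s ÷ 3600 = 1.644 h.

T ≈ 1.64 h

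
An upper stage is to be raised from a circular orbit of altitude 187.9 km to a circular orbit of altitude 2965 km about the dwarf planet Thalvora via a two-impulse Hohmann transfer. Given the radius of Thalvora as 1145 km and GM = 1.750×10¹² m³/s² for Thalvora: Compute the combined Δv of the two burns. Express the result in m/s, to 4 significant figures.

Δv_total ≈ 458.2 m/s

r₁ = 1145 + 187.9 = 1332.9 km = 1.3329×10⁶ m.
r₂ = 1145 + 2965 = 4110.0 km = 4.1100×10⁶ m.
Transfer ellipse a_t = (r₁ + r₂)/2 = 2.721×10⁶ m.
At r₁: circular v_c1 = √(μ/r₁) = 1146 m/s; transfer-periapsis v_p = √[μ(2/r₁ − 1/a_t)] = 1408 m/s.
Δv₁ = v_p − v_c1 = 262.3 m/s.
At r₂: circular v_c2 = √(μ/r₂) = 652.5 m/s; transfer-apoapsis v_a = √[μ(2/r₂ − 1/a_t)] = 456.7 m/s.
Δv₂ = v_c2 − v_a = 195.9 m/s.
Total Δv = Δv₁ + Δv₂ = 458.2 m/s.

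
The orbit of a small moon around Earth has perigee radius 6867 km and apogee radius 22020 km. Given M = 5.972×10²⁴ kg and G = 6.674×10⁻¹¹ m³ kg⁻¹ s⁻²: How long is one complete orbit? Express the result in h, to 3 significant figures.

T ≈ 4.80 h

μ = GM = 6.674×10⁻¹¹ × 5.972×10²⁴ = 3.986×10¹⁴ m³/s².
Semi-major axis a = (r_p + r_a)/2 = (6867.0 + 22020)/2 = 14444 km = 1.444×10⁷ m.
By Kepler's third law T = 2π√(a³/μ) = 2π × 2.750×10³ = 1.728×10⁴ s.
= 4.799 h.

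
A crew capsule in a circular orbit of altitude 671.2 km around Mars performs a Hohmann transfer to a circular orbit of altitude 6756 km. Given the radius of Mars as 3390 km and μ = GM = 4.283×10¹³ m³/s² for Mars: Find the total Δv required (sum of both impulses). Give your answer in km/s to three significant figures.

r₁ = 3390 + 671.2 = 4061.2 km = 4.0612×10⁶ m.
r₂ = 3390 + 6756 = 10146 km = 1.0146×10⁷ m.
Transfer ellipse a_t = (r₁ + r₂)/2 = 7.104×10⁶ m.
At r₁: circular v_c1 = √(μ/r₁) = 3247 m/s; transfer-periapsis v_p = √[μ(2/r₁ − 1/a_t)] = 3881 m/s.
Δv₁ = v_p − v_c1 = 633.6 m/s.
At r₂: circular v_c2 = √(μ/r₂) = 2055 m/s; transfer-apoapsis v_a = √[μ(2/r₂ − 1/a_t)] = 1554 m/s.
Δv₂ = v_c2 − v_a = 501.1 m/s.
Total Δv = Δv₁ + Δv₂ = 1135 m/s = 1.135 km/s.

Δv_total ≈ 1.13 km/s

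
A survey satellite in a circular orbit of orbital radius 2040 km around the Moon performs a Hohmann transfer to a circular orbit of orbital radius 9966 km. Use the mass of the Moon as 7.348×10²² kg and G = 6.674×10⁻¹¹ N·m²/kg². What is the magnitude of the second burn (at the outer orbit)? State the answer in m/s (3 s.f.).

μ = GM = 6.674×10⁻¹¹ × 7.348×10²² = 4.904×10¹² m³/s².
r₁ = 2040 km = 2.040×10⁶ m.
r₂ = 9966 km = 9.966×10⁶ m.
Transfer ellipse a_t = (r₁ + r₂)/2 = 6.003×10⁶ m.
At r₁: circular v_c1 = √(μ/r₁) = 1550 m/s; transfer-perilune v_p = √[μ(2/r₁ − 1/a_t)] = 1998 m/s.
At r₂: circular v_c2 = √(μ/r₂) = 701.5 m/s; transfer-apolune v_a = √[μ(2/r₂ − 1/a_t)] = 408.9 m/s.
Δv₂ = v_c2 − v_a = 292.6 m/s.

Δv ≈ 293 m/s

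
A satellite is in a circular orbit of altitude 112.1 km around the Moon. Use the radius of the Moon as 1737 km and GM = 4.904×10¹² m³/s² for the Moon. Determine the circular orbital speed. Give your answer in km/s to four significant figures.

r = 1737 + 112.1 = 1849.1 km = 1.8491×10⁶ m.
For a circular orbit v = √(μ/r) = √(4.904×10¹² / 1.849×10⁶) = √(2.652×10⁶) = 1629 m/s.
That is 1.629 km/s.

v ≈ 1.629 km/s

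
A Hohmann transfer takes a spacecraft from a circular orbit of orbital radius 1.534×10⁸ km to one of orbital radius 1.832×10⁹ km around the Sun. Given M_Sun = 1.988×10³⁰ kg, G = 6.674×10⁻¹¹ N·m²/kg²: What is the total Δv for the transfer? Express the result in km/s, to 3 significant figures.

μ = GM = 6.674×10⁻¹¹ × 1.988×10³⁰ = 1.327×10²⁰ m³/s².
r₁ = 1.534×10⁸ km = 1.534×10¹¹ m.
r₂ = 1.832×10⁹ km = 1.832×10¹² m.
Transfer ellipse a_t = (r₁ + r₂)/2 = 9.927×10¹¹ m.
At r₁: circular v_c1 = √(μ/r₁) = 29410 m/s; transfer-perihelion v_p = √[μ(2/r₁ − 1/a_t)] = 39950 m/s.
Δv₁ = v_p − v_c1 = 10540 m/s.
At r₂: circular v_c2 = √(μ/r₂) = 8510 m/s; transfer-aphelion v_a = √[μ(2/r₂ − 1/a_t)] = 3345 m/s.
Δv₂ = v_c2 − v_a = 5165 m/s.
Total Δv = Δv₁ + Δv₂ = 15710 m/s = 15.71 km/s.

Δv_total ≈ 15.7 km/s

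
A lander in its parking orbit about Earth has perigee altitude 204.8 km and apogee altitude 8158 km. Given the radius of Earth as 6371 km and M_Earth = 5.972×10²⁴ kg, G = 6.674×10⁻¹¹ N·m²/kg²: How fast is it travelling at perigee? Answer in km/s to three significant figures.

μ = GM = 6.674×10⁻¹¹ × 5.972×10²⁴ = 3.986×10¹⁴ m³/s².
r_p = 6371 + 204.8 = 6575.8 km = 6.5758×10⁶ m.
r_a = 6371 + 8158 = 14529 km = 1.4529×10⁷ m.
Semi-major axis a = (r_p + r_a)/2 = 10552 km = 1.055×10⁷ m.
Vis-viva: v² = μ(2/r − 1/a) = 3.986×10¹⁴ × (3.041×10⁻⁷ − 9.477×10⁻⁸) = 8.345×10⁷ m²/s².
v = 9135 m/s = 9.135 km/s.

v ≈ 9.14 km/s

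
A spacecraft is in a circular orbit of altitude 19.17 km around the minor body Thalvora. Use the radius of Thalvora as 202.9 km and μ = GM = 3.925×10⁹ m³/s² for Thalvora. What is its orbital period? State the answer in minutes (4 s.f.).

T ≈ 174.9 minutes

r = 202.9 + 19.17 = 222.07 km = 2.2207×10⁵ m.
Kepler's third law: T = 2π√(r³/μ) = 2π√((2.221×10⁵)³ / 3.925×10⁹).
r³/μ = 2.790×10⁶ s², so T = 2π × 1.670×10³ = 1.050×10⁴ s.
Converting: 1.050×10⁴ s ÷ 60.00 = 174.9 minutes.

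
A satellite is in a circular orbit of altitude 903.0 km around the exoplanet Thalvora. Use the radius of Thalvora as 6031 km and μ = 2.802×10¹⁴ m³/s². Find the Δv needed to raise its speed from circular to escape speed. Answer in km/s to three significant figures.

r = 6031 + 903.0 = 6934.0 km = 6.9340×10⁶ m.
Circular speed v_c = √(μ/r) = 6357 m/s.
Escape speed v_esc = √(2μ/r) = √2 × v_c = 8990 m/s.
Δv = v_esc − v_c = 2633 m/s = 2.633 km/s.

Δv ≈ 2.63 km/s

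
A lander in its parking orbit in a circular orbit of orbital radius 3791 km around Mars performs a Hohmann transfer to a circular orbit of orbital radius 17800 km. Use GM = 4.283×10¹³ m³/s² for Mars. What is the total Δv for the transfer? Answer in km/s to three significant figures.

Δv_total ≈ 1.59 km/s

r₁ = 3791 km = 3.791×10⁶ m.
r₂ = 17800 km = 1.780×10⁷ m.
Transfer ellipse a_t = (r₁ + r₂)/2 = 1.080×10⁷ m.
At r₁: circular v_c1 = √(μ/r₁) = 3361 m/s; transfer-periapsis v_p = √[μ(2/r₁ − 1/a_t)] = 4316 m/s.
Δv₁ = v_p − v_c1 = 954.8 m/s.
At r₂: circular v_c2 = √(μ/r₂) = 1551 m/s; transfer-apoapsis v_a = √[μ(2/r₂ − 1/a_t)] = 919.2 m/s.
Δv₂ = v_c2 − v_a = 632.0 m/s.
Total Δv = Δv₁ + Δv₂ = 1587 m/s = 1.587 km/s.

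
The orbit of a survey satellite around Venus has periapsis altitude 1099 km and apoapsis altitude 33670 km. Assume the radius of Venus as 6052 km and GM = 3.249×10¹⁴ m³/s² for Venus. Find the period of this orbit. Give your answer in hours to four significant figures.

r_p = 6052 + 1099 = 7151.0 km = 7.1510×10⁶ m.
r_a = 6052 + 33670 = 39722 km = 3.9722×10⁷ m.
Semi-major axis a = (r_p + r_a)/2 = (7151.0 + 39722)/2 = 23436 km = 2.344×10⁷ m.
By Kepler's third law T = 2π√(a³/μ) = 2π × 6.295×10³ = 3.955×10⁴ s.
= 10.99 hours.

T ≈ 10.99 hours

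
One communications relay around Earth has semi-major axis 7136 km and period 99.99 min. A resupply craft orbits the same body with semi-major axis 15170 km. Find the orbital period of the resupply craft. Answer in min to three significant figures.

Kepler's third law: T² ∝ a³, so T₂ = T₁ (a₂/a₁)^(3/2).
a₂/a₁ = 2.126, (a₂/a₁)^(3/2) = 3.100.
T₂ = 99.99 × 3.100 = 309.9 min.

T₂ ≈ 310 min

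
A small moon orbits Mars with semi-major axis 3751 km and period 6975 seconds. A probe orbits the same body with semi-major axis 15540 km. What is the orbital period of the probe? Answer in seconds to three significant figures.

Kepler's third law: T² ∝ a³, so T₂ = T₁ (a₂/a₁)^(3/2).
a₂/a₁ = 4.143, (a₂/a₁)^(3/2) = 8.432.
T₂ = 6975 × 8.432 = 58820 seconds.

T₂ ≈ 58800 seconds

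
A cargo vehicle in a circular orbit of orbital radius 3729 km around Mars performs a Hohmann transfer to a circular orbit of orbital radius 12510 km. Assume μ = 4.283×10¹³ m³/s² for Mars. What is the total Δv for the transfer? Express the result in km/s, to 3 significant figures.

r₁ = 3729 km = 3.729×10⁶ m.
r₂ = 12510 km = 1.251×10⁷ m.
Transfer ellipse a_t = (r₁ + r₂)/2 = 8.120×10⁶ m.
At r₁: circular v_c1 = √(μ/r₁) = 3389 m/s; transfer-periapsis v_p = √[μ(2/r₁ − 1/a_t)] = 4207 m/s.
Δv₁ = v_p − v_c1 = 817.7 m/s.
At r₂: circular v_c2 = √(μ/r₂) = 1850 m/s; transfer-apoapsis v_a = √[μ(2/r₂ − 1/a_t)] = 1254 m/s.
Δv₂ = v_c2 − v_a = 596.4 m/s.
Total Δv = Δv₁ + Δv₂ = 1414 m/s = 1.414 km/s.

Δv_total ≈ 1.41 km/s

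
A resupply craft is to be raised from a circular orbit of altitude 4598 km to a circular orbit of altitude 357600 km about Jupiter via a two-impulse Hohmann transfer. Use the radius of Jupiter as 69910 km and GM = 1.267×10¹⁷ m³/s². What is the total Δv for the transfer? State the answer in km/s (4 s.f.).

Δv_total ≈ 20.42 km/s

r₁ = 69910 + 4598 = 74508 km = 7.4508×10⁷ m.
r₂ = 69910 + 357600 = 427510 km = 4.2751×10⁸ m.
Transfer ellipse a_t = (r₁ + r₂)/2 = 2.510×10⁸ m.
At r₁: circular v_c1 = √(μ/r₁) = 41240 m/s; transfer-perijove v_p = √[μ(2/r₁ − 1/a_t)] = 53820 m/s.
Δv₁ = v_p − v_c1 = 12580 m/s.
At r₂: circular v_c2 = √(μ/r₂) = 17220 m/s; transfer-apojove v_a = √[μ(2/r₂ − 1/a_t)] = 9379 m/s.
Δv₂ = v_c2 − v_a = 7836 m/s.
Total Δv = Δv₁ + Δv₂ = 20420 m/s = 20.42 km/s.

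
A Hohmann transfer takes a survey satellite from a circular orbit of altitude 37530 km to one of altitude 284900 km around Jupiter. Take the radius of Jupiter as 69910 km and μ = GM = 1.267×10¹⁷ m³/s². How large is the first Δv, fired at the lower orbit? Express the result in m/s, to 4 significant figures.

Δv ≈ 8208 m/s

r₁ = 69910 + 37530 = 107440 km = 1.0744×10⁸ m.
r₂ = 69910 + 284900 = 354810 km = 3.5481×10⁸ m.
Transfer ellipse a_t = (r₁ + r₂)/2 = 2.311×10⁸ m.
At r₁: circular v_c1 = √(μ/r₁) = 34340 m/s; transfer-perijove v_p = √[μ(2/r₁ − 1/a_t)] = 42550 m/s.
Δv₁ = v_p − v_c1 = 8208 m/s.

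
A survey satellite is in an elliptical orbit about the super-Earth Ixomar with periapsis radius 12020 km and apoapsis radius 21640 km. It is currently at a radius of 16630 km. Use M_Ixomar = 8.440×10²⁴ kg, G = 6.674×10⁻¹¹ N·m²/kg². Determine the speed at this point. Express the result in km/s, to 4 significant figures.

μ = GM = 6.674×10⁻¹¹ × 8.440×10²⁴ = 5.633×10¹⁴ m³/s².
Semi-major axis a = (r_p + r_a)/2 = 16830 km = 1.683×10⁷ m.
Vis-viva: v² = μ(2/r − 1/a) = 5.633×10¹⁴ × (1.203×10⁻⁷ − 5.942×10⁻⁸) = 3.427×10⁷ m²/s².
v = 5854 m/s = 5.854 km/s.

v ≈ 5.854 km/s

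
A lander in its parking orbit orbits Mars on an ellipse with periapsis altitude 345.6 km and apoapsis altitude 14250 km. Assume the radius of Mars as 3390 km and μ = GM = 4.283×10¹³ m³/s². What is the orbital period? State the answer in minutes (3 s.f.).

r_p = 3390 + 345.6 = 3735.6 km = 3.7356×10⁶ m.
r_a = 3390 + 14250 = 17640 km = 1.7640×10⁷ m.
Semi-major axis a = (r_p + r_a)/2 = (3735.6 + 17640)/2 = 10688 km = 1.069×10⁷ m.
By Kepler's third law T = 2π√(a³/μ) = 2π × 5.339×10³ = 3.355×10⁴ s.
= 559.1 minutes.

T ≈ 559 minutes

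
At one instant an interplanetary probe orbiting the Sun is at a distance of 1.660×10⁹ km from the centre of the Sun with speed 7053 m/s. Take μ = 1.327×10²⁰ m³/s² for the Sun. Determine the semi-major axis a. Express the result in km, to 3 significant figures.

r = 1.660×10¹² m.
Specific orbital energy ε = v²/2 − μ/r = (7053)²/2 − 1.327×10²⁰/1.660×10¹² = -5.507×10⁷ J/kg.
Since ε = −μ/(2a), a = −μ/(2ε) = 1.205×10¹² m = 1.2049×10⁹ km.

a ≈ 1.20×10⁹ km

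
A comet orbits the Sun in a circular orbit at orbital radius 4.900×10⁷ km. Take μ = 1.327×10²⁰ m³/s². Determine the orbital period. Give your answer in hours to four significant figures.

r = 4.900×10⁷ km = 4.900×10¹⁰ m.
Kepler's third law: T = 2π√(r³/μ) = 2π√((4.900×10¹⁰)³ / 1.327×10²⁰).
r³/μ = 8.866×10¹¹ s², so T = 2π × 9.416×10⁵ = 5.916×10⁶ s.
Converting: 5.916×10⁶ s ÷ 3600 = 1643 hours.

T ≈ 1643 hours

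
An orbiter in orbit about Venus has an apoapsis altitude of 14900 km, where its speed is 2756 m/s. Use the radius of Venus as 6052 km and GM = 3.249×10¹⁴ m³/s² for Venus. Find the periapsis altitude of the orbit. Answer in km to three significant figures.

periapsis altitude ≈ 744 km

r_a = 6052 + 14900 = 20952 km = 2.095×10⁷ m.
Specific energy ε = v²/2 − μ/r = -1.171×10⁷ J/kg, so a = −μ/(2ε) = 1.387×10⁷ m.
The apsides satisfy r_p + r_a = 2a, so the periapsis radius is 2a − r_a = 6.796×10⁶ m = 6795.6 km.
Periapsis altitude = 6795.6 − 6052 = 743.64 km.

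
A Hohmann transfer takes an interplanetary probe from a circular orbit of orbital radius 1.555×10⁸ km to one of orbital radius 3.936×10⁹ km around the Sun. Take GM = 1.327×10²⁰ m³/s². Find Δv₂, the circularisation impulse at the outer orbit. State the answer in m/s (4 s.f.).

r₁ = 1.555×10⁸ km = 1.555×10¹¹ m.
r₂ = 3.936×10⁹ km = 3.936×10¹² m.
Transfer ellipse a_t = (r₁ + r₂)/2 = 2.046×10¹² m.
At r₁: circular v_c1 = √(μ/r₁) = 29210 m/s; transfer-perihelion v_p = √[μ(2/r₁ − 1/a_t)] = 40520 m/s.
At r₂: circular v_c2 = √(μ/r₂) = 5806 m/s; transfer-aphelion v_a = √[μ(2/r₂ − 1/a_t)] = 1601 m/s.
Δv₂ = v_c2 − v_a = 4206 m/s.

Δv ≈ 4206 m/s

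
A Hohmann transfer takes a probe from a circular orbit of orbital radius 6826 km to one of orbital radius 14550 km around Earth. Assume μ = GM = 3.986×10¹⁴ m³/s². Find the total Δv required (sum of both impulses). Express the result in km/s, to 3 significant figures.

Δv_total ≈ 2.33 km/s

r₁ = 6826 km = 6.826×10⁶ m.
r₂ = 14550 km = 1.455×10⁷ m.
Transfer ellipse a_t = (r₁ + r₂)/2 = 1.069×10⁷ m.
At r₁: circular v_c1 = √(μ/r₁) = 7642 m/s; transfer-perigee v_p = √[μ(2/r₁ − 1/a_t)] = 8916 m/s.
Δv₁ = v_p − v_c1 = 1274 m/s.
At r₂: circular v_c2 = √(μ/r₂) = 5234 m/s; transfer-apogee v_a = √[μ(2/r₂ − 1/a_t)] = 4183 m/s.
Δv₂ = v_c2 − v_a = 1051 m/s.
Total Δv = Δv₁ + Δv₂ = 2326 m/s = 2.326 km/s.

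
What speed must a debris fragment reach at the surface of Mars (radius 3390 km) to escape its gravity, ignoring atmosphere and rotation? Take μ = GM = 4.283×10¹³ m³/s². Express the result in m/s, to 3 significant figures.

v_esc ≈ 5030 m/s

r = R = 3.390×10⁶ m.
Escape speed v_esc = √(2μ/r) = √(2 × 4.283×10¹³ / 3.390×10⁶) = √(2.527×10⁷) = 5027 m/s.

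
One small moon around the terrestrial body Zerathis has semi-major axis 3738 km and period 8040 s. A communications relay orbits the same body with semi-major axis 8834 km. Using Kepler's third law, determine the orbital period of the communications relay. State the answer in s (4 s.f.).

T₂ ≈ 29210 s

Kepler's third law: T² ∝ a³, so T₂ = T₁ (a₂/a₁)^(3/2).
a₂/a₁ = 2.363, (a₂/a₁)^(3/2) = 3.633.
T₂ = 8040 × 3.633 = 29210 s.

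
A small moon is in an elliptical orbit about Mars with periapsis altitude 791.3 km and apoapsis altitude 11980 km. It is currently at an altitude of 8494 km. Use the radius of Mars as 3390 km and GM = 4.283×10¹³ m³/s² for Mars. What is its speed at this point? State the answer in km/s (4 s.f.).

v ≈ 1.681 km/s

r_p = 3390 + 791.3 = 4181.3 km = 4.1813×10⁶ m.
r_a = 3390 + 11980 = 15370 km = 1.5370×10⁷ m.
r = 3390 + 8494 = 11884 km = 1.188×10⁷ m.
Semi-major axis a = (r_p + r_a)/2 = 9775.6 km = 9.776×10⁶ m.
Vis-viva: v² = μ(2/r − 1/a) = 4.283×10¹³ × (1.683×10⁻⁷ − 1.023×10⁻⁷) = 2.827×10⁶ m²/s².
v = 1681 m/s = 1.681 km/s.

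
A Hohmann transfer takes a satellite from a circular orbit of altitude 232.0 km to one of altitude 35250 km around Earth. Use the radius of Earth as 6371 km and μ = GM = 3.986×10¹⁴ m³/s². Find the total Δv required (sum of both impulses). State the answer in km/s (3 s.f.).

Δv_total ≈ 3.91 km/s

r₁ = 6371 + 232.0 = 6603.0 km = 6.6030×10⁶ m.
r₂ = 6371 + 35250 = 41621 km = 4.1621×10⁷ m.
Transfer ellipse a_t = (r₁ + r₂)/2 = 2.411×10⁷ m.
At r₁: circular v_c1 = √(μ/r₁) = 7770 m/s; transfer-perigee v_p = √[μ(2/r₁ − 1/a_t)] = 10210 m/s.
Δv₁ = v_p − v_c1 = 2438 m/s.
At r₂: circular v_c2 = √(μ/r₂) = 3095 m/s; transfer-apogee v_a = √[μ(2/r₂ − 1/a_t)] = 1619 m/s.
Δv₂ = v_c2 − v_a = 1475 m/s.
Total Δv = Δv₁ + Δv₂ = 3914 m/s = 3.914 km/s.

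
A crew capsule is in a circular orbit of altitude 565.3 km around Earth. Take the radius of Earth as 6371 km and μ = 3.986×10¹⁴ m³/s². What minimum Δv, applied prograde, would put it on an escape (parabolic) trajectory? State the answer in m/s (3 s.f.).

Δv ≈ 3140 m/s

r = 6371 + 565.3 = 6936.3 km = 6.9363×10⁶ m.
Circular speed v_c = √(μ/r) = 7581 m/s.
Escape speed v_esc = √(2μ/r) = √2 × v_c = 10720 m/s.
Δv = v_esc − v_c = 3140 m/s.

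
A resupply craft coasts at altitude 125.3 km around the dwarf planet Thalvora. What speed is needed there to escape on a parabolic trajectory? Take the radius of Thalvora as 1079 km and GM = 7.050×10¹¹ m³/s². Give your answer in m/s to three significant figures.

r = 1079 + 125.3 = 1204.3 km = 1.2043×10⁶ m.
Escape speed v_esc = √(2μ/r) = √(2 × 7.050×10¹¹ / 1.204×10⁶) = √(1.171×10⁶) = 1082 m/s.

v_esc ≈ 1080 m/s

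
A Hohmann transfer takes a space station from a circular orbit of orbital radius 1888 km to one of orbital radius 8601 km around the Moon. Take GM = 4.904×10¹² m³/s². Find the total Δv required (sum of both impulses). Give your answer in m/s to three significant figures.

r₁ = 1888 km = 1.888×10⁶ m.
r₂ = 8601 km = 8.601×10⁶ m.
Transfer ellipse a_t = (r₁ + r₂)/2 = 5.244×10⁶ m.
At r₁: circular v_c1 = √(μ/r₁) = 1612 m/s; transfer-perilune v_p = √[μ(2/r₁ − 1/a_t)] = 2064 m/s.
Δv₁ = v_p − v_c1 = 452.3 m/s.
At r₂: circular v_c2 = √(μ/r₂) = 755.1 m/s; transfer-apolune v_a = √[μ(2/r₂ − 1/a_t)] = 453.1 m/s.
Δv₂ = v_c2 − v_a = 302.0 m/s.
Total Δv = Δv₁ + Δv₂ = 754.3 m/s.

Δv_total ≈ 754 m/s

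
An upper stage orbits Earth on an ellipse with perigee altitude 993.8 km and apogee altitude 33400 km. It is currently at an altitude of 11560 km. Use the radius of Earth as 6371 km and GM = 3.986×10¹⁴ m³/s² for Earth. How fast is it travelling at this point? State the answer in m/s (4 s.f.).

r_p = 6371 + 993.8 = 7364.8 km = 7.3648×10⁶ m.
r_a = 6371 + 33400 = 39771 km = 3.9771×10⁷ m.
r = 6371 + 11560 = 17931 km = 1.793×10⁷ m.
Semi-major axis a = (r_p + r_a)/2 = 23568 km = 2.357×10⁷ m.
Vis-viva: v² = μ(2/r − 1/a) = 3.986×10¹⁴ × (1.115×10⁻⁷ − 4.243×10⁻⁸) = 2.755×10⁷ m²/s².
v = 5248 m/s.

v ≈ 5248 m/s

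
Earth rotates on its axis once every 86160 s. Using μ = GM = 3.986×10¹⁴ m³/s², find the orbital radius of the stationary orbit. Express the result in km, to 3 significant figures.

r_sync ≈ 42200 km

A synchronous orbit has period T, so by Kepler's third law a = (μT²/4π²)^(1/3).
μT²/4π² = 3.986×10¹⁴ × (8.616×10⁴)² / 39.48 = 7.495×10²² m³.
a = 4.216×10⁷ m = 42163 km.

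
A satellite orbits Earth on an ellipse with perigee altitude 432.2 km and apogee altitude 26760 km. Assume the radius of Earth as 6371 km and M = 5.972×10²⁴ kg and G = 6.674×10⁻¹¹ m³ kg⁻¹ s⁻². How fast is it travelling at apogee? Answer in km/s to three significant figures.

v ≈ 2.02 km/s

μ = GM = 6.674×10⁻¹¹ × 5.972×10²⁴ = 3.986×10¹⁴ m³/s².
r_p = 6371 + 432.2 = 6803.2 km = 6.8032×10⁶ m.
r_a = 6371 + 26760 = 33131 km = 3.3131×10⁷ m.
Semi-major axis a = (r_p + r_a)/2 = 19967 km = 1.997×10⁷ m.
Vis-viva: v² = μ(2/r − 1/a) = 3.986×10¹⁴ × (6.037×10⁻⁸ − 5.008×10⁻⁸) = 4.099×10⁶ m²/s².
v = 2025 m/s = 2.025 km/s.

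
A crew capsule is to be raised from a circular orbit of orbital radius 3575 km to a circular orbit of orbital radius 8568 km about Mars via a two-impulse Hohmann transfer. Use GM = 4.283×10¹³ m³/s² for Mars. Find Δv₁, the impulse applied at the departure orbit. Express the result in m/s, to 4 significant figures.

r₁ = 3575 km = 3.575×10⁶ m.
r₂ = 8568 km = 8.568×10⁶ m.
Transfer ellipse a_t = (r₁ + r₂)/2 = 6.072×10⁶ m.
At r₁: circular v_c1 = √(μ/r₁) = 3461 m/s; transfer-periapsis v_p = √[μ(2/r₁ − 1/a_t)] = 4112 m/s.
Δv₁ = v_p − v_c1 = 650.5 m/s.

Δv ≈ 650.5 m/s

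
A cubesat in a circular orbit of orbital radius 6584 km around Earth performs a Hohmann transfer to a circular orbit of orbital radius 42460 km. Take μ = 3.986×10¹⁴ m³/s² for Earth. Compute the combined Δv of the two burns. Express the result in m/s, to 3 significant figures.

r₁ = 6584 km = 6.584×10⁶ m.
r₂ = 42460 km = 4.246×10⁷ m.
Transfer ellipse a_t = (r₁ + r₂)/2 = 2.452×10⁷ m.
At r₁: circular v_c1 = √(μ/r₁) = 7781 m/s; transfer-perigee v_p = √[μ(2/r₁ − 1/a_t)] = 10240 m/s.
Δv₁ = v_p − v_c1 = 2458 m/s.
At r₂: circular v_c2 = √(μ/r₂) = 3064 m/s; transfer-apogee v_a = √[μ(2/r₂ − 1/a_t)] = 1588 m/s.
Δv₂ = v_c2 − v_a = 1476 m/s.
Total Δv = Δv₁ + Δv₂ = 3934 m/s.

Δv_total ≈ 3930 m/s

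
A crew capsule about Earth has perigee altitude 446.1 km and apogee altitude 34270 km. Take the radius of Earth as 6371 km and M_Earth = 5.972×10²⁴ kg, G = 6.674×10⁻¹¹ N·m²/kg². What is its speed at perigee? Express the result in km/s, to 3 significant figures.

v ≈ 10.0 km/s

μ = GM = 6.674×10⁻¹¹ × 5.972×10²⁴ = 3.986×10¹⁴ m³/s².
r_p = 6371 + 446.1 = 6817.1 km = 6.8171×10⁶ m.
r_a = 6371 + 34270 = 40641 km = 4.0641×10⁷ m.
Semi-major axis a = (r_p + r_a)/2 = 23729 km = 2.373×10⁷ m.
Vis-viva: v² = μ(2/r − 1/a) = 3.986×10¹⁴ × (2.934×10⁻⁷ − 4.214×10⁻⁸) = 1.001×10⁸ m²/s².
v = 10010 m/s = 10.01 km/s.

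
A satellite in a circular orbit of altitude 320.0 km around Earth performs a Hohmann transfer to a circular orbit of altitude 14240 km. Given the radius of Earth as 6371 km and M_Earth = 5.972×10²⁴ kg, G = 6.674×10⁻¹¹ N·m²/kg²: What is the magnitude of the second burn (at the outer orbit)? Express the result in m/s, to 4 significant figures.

Δv ≈ 1319 m/s

μ = GM = 6.674×10⁻¹¹ × 5.972×10²⁴ = 3.986×10¹⁴ m³/s².
r₁ = 6371 + 320.0 = 6691.0 km = 6.6910×10⁶ m.
r₂ = 6371 + 14240 = 20611 km = 2.0611×10⁷ m.
Transfer ellipse a_t = (r₁ + r₂)/2 = 1.365×10⁷ m.
At r₁: circular v_c1 = √(μ/r₁) = 7718 m/s; transfer-perigee v_p = √[μ(2/r₁ − 1/a_t)] = 9484 m/s.
At r₂: circular v_c2 = √(μ/r₂) = 4397 m/s; transfer-apogee v_a = √[μ(2/r₂ − 1/a_t)] = 3079 m/s.
Δv₂ = v_c2 − v_a = 1319 m/s.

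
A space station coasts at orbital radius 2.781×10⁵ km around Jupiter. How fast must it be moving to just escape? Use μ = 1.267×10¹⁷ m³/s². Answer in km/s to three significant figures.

v_esc ≈ 30.2 km/s

r = 2.781×10⁵ km = 2.781×10⁸ m.
Escape speed v_esc = √(2μ/r) = √(2 × 1.267×10¹⁷ / 2.781×10⁸) = √(9.112×10⁸) = 30190 m/s.
= 30.19 km/s.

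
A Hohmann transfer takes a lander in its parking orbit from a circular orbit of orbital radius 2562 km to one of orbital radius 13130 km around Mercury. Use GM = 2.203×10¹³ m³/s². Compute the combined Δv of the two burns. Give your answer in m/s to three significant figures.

Δv_total ≈ 1420 m/s

r₁ = 2562 km = 2.562×10⁶ m.
r₂ = 13130 km = 1.313×10⁷ m.
Transfer ellipse a_t = (r₁ + r₂)/2 = 7.846×10⁶ m.
At r₁: circular v_c1 = √(μ/r₁) = 2932 m/s; transfer-periherm v_p = √[μ(2/r₁ − 1/a_t)] = 3793 m/s.
Δv₁ = v_p − v_c1 = 861.0 m/s.
At r₂: circular v_c2 = √(μ/r₂) = 1295 m/s; transfer-apoherm v_a = √[μ(2/r₂ − 1/a_t)] = 740.2 m/s.
Δv₂ = v_c2 − v_a = 555.1 m/s.
Total Δv = Δv₁ + Δv₂ = 1416 m/s.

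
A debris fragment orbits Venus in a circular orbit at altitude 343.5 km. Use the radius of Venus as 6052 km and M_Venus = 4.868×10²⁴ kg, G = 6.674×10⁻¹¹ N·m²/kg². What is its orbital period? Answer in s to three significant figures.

T ≈ 5640 s

μ = GM = 6.674×10⁻¹¹ × 4.868×10²⁴ = 3.249×10¹⁴ m³/s².
r = 6052 + 343.5 = 6395.5 km = 6.3955×10⁶ m.
Kepler's third law: T = 2π√(r³/μ) = 2π√((6.396×10⁶)³ / 3.249×10¹⁴).
r³/μ = 8.052×10⁵ s², so T = 2π × 8.973×10² = 5.638×10³ s.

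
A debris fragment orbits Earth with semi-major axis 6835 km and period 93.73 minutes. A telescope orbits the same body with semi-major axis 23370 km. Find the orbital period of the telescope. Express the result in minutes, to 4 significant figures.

Kepler's third law: T² ∝ a³, so T₂ = T₁ (a₂/a₁)^(3/2).
a₂/a₁ = 3.419, (a₂/a₁)^(3/2) = 6.322.
T₂ = 93.73 × 6.322 = 592.6 minutes.

T₂ ≈ 592.6 minutes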